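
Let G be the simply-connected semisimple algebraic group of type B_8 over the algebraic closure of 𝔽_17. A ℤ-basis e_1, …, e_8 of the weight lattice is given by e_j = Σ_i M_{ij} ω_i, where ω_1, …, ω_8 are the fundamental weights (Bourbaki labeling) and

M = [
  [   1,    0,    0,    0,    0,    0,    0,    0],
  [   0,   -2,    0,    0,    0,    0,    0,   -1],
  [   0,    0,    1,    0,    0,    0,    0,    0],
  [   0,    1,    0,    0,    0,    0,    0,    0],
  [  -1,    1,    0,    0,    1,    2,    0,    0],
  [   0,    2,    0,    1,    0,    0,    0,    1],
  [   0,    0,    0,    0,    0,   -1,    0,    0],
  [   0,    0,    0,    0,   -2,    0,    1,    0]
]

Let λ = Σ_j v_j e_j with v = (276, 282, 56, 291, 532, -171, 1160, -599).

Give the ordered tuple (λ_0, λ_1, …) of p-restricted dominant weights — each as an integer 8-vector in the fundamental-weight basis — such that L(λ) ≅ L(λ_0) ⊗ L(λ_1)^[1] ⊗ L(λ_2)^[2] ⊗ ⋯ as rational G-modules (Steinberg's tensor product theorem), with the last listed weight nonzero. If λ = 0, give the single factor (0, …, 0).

((4, 1, 5, 10, 9, 1, 1, 11), (16, 2, 3, 16, 11, 15, 10, 5))

In the fundamental-weight basis, λ has coordinates c = M·v (v = (276, 282, 56, 291, 532, -171, 1160, -599)):
  c_1 = (1)·(276) + (0)·(282) + (0)·(56) + (0)·(291) + (0)·(532) + (0)·(-171) + (0)·(1160) + (0)·(-599) = 276
  c_2 = (0)·(276) + (-2)·(282) + (0)·(56) + (0)·(291) + (0)·(532) + (0)·(-171) + (0)·(1160) + (-1)·(-599) = 35
  c_3 = (0)·(276) + (0)·(282) + (1)·(56) + (0)·(291) + (0)·(532) + (0)·(-171) + (0)·(1160) + (0)·(-599) = 56
  c_4 = (0)·(276) + (1)·(282) + (0)·(56) + (0)·(291) + (0)·(532) + (0)·(-171) + (0)·(1160) + (0)·(-599) = 282
  c_5 = (-1)·(276) + (1)·(282) + (0)·(56) + (0)·(291) + (1)·(532) + (2)·(-171) + (0)·(1160) + (0)·(-599) = 196
  c_6 = (0)·(276) + (2)·(282) + (0)·(56) + (1)·(291) + (0)·(532) + (0)·(-171) + (0)·(1160) + (1)·(-599) = 256
  c_7 = (0)·(276) + (0)·(282) + (0)·(56) + (0)·(291) + (0)·(532) + (-1)·(-171) + (0)·(1160) + (0)·(-599) = 171
  c_8 = (0)·(276) + (0)·(282) + (0)·(56) + (0)·(291) + (-2)·(532) + (0)·(-171) + (1)·(1160) + (0)·(-599) = 96
Base-17 expansion of each c_i:
  c_1 = 276 = 4·17^0 + 16·17^1
  c_2 = 35 = 1·17^0 + 2·17^1
  c_3 = 56 = 5·17^0 + 3·17^1
  c_4 = 282 = 10·17^0 + 16·17^1
  c_5 = 196 = 9·17^0 + 11·17^1
  c_6 = 256 = 1·17^0 + 15·17^1
  c_7 = 171 = 1·17^0 + 10·17^1
  c_8 = 96 = 11·17^0 + 5·17^1
Factor λ_0 = (4, 1, 5, 10, 9, 1, 1, 11)
Factor λ_1 = (16, 2, 3, 16, 11, 15, 10, 5)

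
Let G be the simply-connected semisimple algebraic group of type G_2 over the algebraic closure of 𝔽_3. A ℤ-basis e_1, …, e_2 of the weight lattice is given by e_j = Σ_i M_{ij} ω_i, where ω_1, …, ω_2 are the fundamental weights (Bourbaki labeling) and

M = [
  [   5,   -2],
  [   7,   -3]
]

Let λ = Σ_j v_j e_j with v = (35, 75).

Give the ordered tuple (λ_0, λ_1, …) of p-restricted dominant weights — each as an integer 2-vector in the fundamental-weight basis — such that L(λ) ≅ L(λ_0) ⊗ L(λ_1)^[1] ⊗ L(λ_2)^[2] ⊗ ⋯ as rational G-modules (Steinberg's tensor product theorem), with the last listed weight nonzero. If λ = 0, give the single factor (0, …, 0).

Change of basis e → ω: c = M·v where v = (35, 75):
  c_1 = 5*35 + -2*75 = 25
  c_2 = 7*35 + -3*75 = 20
Expand coordinatewise in base 3:
  c_1 = 25 = 1·3^0 + 2·3^1 + 2·3^2
  c_2 = 20 = 2·3^0 + 0·3^1 + 2·3^2
λ_0 = (1, 2)
λ_1 = (2, 0)
λ_2 = (2, 2)

((1, 2), (2, 0), (2, 2))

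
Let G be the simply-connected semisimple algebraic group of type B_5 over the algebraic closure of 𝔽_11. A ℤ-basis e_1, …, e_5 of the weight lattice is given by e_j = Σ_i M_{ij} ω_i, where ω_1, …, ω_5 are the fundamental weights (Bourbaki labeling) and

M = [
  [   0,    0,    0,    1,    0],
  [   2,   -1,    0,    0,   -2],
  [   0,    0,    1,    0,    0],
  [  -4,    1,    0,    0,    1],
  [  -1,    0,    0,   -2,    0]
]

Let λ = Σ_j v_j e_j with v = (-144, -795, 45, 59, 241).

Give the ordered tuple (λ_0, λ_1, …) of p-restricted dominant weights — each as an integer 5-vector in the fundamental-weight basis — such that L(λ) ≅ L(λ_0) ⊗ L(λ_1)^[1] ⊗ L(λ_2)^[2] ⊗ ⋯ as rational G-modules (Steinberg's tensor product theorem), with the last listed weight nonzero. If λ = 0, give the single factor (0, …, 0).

((4, 3, 1, 0, 4), (5, 2, 4, 2, 2))

ω-coordinates c = M·v, v = (-144, -795, 45, 59, 241):
  c_1 = 0*-144 + 0*-795 + 0*45 + 1*59 + 0*241 = 59
  c_2 = 2*-144 + -1*-795 + 0*45 + 0*59 + -2*241 = 25
  c_3 = 0*-144 + 0*-795 + 1*45 + 0*59 + 0*241 = 45
  c_4 = -4*-144 + 1*-795 + 0*45 + 0*59 + 1*241 = 22
  c_5 = -1*-144 + 0*-795 + 0*45 + -2*59 + 0*241 = 26
Writing each c_i in base p = 11:
  c_1 = 59 = 4·11^0 + 5·11^1
  c_2 = 25 = 3·11^0 + 2·11^1
  c_3 = 45 = 1·11^0 + 4·11^1
  c_4 = 22 = 0·11^0 + 2·11^1
  c_5 = 26 = 4·11^0 + 2·11^1
p-restricted factor λ_0 = (4, 3, 1, 0, 4)
p-restricted factor λ_1 = (5, 2, 4, 2, 2)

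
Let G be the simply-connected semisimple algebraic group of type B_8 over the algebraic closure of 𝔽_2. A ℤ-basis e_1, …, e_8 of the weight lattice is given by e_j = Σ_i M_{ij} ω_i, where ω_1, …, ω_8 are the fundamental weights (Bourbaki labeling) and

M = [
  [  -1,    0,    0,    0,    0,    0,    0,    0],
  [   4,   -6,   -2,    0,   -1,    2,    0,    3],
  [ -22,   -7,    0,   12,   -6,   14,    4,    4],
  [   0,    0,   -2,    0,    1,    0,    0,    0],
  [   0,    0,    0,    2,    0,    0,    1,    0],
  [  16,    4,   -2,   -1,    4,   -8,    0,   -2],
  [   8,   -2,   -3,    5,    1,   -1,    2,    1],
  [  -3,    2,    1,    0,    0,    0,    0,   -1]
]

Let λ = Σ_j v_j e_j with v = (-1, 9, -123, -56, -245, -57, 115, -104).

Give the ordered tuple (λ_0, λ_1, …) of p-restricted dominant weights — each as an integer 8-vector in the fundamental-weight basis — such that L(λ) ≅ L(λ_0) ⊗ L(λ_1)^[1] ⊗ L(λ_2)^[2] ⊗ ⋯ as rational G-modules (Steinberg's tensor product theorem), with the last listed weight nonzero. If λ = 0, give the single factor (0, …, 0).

((1, 1, 1, 1, 1, 0, 1, 0), (0, 1, 1, 0, 1, 1, 0, 1), (0, 1, 0, 0, 0, 1, 0, 0))

Converting to the ω-basis (c_i = row i of M dotted with v = (-1, 9, -123, -56, -245, -57, 115, -104)):
  c_1 = (-1)·(-1) + (0)·(9) + (0)·(-123) + (0)·(-56) + (0)·(-245) + (0)·(-57) + (0)·(115) + (0)·(-104) = 1
  c_2 = (4)·(-1) + (-6)·(9) + (-2)·(-123) + (0)·(-56) + (-1)·(-245) + (2)·(-57) + (0)·(115) + (3)·(-104) = 7
  c_3 = (-22)·(-1) + (-7)·(9) + (0)·(-123) + (12)·(-56) + (-6)·(-245) + (14)·(-57) + (4)·(115) + (4)·(-104) = 3
  c_4 = (0)·(-1) + (0)·(9) + (-2)·(-123) + (0)·(-56) + (1)·(-245) + (0)·(-57) + (0)·(115) + (0)·(-104) = 1
  c_5 = (0)·(-1) + (0)·(9) + (0)·(-123) + (2)·(-56) + (0)·(-245) + (0)·(-57) + (1)·(115) + (0)·(-104) = 3
  c_6 = (16)·(-1) + (4)·(9) + (-2)·(-123) + (-1)·(-56) + (4)·(-245) + (-8)·(-57) + (0)·(115) + (-2)·(-104) = 6
  c_7 = (8)·(-1) + (-2)·(9) + (-3)·(-123) + (5)·(-56) + (1)·(-245) + (-1)·(-57) + (2)·(115) + (1)·(-104) = 1
  c_8 = (-3)·(-1) + (2)·(9) + (1)·(-123) + (0)·(-56) + (0)·(-245) + (0)·(-57) + (0)·(115) + (-1)·(-104) = 2
Writing each c_i in base p = 2:
  c_1 = 1 = 1·2^0
  c_2 = 7 = 1·2^0 + 1·2^1 + 1·2^2
  c_3 = 3 = 1·2^0 + 1·2^1
  c_4 = 1 = 1·2^0
  c_5 = 3 = 1·2^0 + 1·2^1
  c_6 = 6 = 0·2^0 + 1·2^1 + 1·2^2
  c_7 = 1 = 1·2^0
  c_8 = 2 = 0·2^0 + 1·2^1
λ_0 = (1, 1, 1, 1, 1, 0, 1, 0)
λ_1 = (0, 1, 1, 0, 1, 1, 0, 1)
λ_2 = (0, 1, 0, 0, 0, 1, 0, 0)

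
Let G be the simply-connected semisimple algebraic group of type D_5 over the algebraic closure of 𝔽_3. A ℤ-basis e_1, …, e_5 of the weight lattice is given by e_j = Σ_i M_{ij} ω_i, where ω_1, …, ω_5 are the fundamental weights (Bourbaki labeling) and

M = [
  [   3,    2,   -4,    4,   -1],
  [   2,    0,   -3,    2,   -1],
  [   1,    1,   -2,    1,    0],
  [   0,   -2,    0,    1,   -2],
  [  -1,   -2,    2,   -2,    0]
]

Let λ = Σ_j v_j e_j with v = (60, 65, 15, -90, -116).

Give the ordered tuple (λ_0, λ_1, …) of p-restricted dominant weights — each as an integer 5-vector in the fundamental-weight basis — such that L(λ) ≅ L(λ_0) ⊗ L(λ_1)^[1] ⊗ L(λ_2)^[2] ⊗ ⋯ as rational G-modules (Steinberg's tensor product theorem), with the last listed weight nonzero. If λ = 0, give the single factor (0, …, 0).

In the fundamental-weight basis, λ has coordinates c = M·v (v = (60, 65, 15, -90, -116)):
  c_1 = 3·60 + 2·65 + (-4)·(15) + (4)·(-90) + (-1)·(-116) = 6
  c_2 = 2·60 + 0·65 + (-3)·(15) + (2)·(-90) + (-1)·(-116) = 11
  c_3 = 1·60 + 1·65 + (-2)·(15) + (1)·(-90) + (0)·(-116) = 5
  c_4 = 0·60 + (-2)·(65) + 0·15 + (1)·(-90) + (-2)·(-116) = 12
  c_5 = (-1)·(60) + (-2)·(65) + 2·15 + (-2)·(-90) + (0)·(-116) = 20
p = 3; digits c_i = Σ_j d_{ij}·3^j, 0 ≤ d_{ij} < 3:
  c_1 = 6 = 0·3^0 + 2·3^1
  c_2 = 11 = 2·3^0 + 0·3^1 + 1·3^2
  c_3 = 5 = 2·3^0 + 1·3^1
  c_4 = 12 = 0·3^0 + 1·3^1 + 1·3^2
  c_5 = 20 = 2·3^0 + 0·3^1 + 2·3^2
λ_0 = (0, 2, 2, 0, 2)
λ_1 = (2, 0, 1, 1, 0)
λ_2 = (0, 1, 0, 1, 2)

((0, 2, 2, 0, 2), (2, 0, 1, 1, 0), (0, 1, 0, 1, 2))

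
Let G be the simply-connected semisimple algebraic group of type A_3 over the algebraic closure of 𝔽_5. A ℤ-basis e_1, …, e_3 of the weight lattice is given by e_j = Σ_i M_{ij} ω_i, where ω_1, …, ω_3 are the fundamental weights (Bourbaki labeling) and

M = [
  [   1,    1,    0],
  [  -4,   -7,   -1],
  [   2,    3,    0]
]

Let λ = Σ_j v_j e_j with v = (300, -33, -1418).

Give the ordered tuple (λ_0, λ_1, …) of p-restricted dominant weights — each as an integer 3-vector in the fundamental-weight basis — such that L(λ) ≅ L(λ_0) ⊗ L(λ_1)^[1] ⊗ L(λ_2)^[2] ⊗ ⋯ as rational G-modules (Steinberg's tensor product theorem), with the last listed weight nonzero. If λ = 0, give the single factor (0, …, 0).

In the fundamental-weight basis, λ has coordinates c = M·v (v = (300, -33, -1418)):
  c_1 = 1·300 + (1)·(-33) + (0)·(-1418) = 267
  c_2 = (-4)·(300) + (-7)·(-33) + (-1)·(-1418) = 449
  c_3 = 2·300 + (3)·(-33) + (0)·(-1418) = 501
Base-5 expansion of each c_i:
  c_1 = 267 = 2·5^0 + 3·5^1 + 0·5^2 + 2·5^3
  c_2 = 449 = 4·5^0 + 4·5^1 + 2·5^2 + 3·5^3
  c_3 = 501 = 1·5^0 + 0·5^1 + 0·5^2 + 4·5^3
p-restricted factor λ_0 = (2, 4, 1)
p-restricted factor λ_1 = (3, 4, 0)
p-restricted factor λ_2 = (0, 2, 0)
p-restricted factor λ_3 = (2, 3, 4)

((2, 4, 1), (3, 4, 0), (0, 2, 0), (2, 3, 4))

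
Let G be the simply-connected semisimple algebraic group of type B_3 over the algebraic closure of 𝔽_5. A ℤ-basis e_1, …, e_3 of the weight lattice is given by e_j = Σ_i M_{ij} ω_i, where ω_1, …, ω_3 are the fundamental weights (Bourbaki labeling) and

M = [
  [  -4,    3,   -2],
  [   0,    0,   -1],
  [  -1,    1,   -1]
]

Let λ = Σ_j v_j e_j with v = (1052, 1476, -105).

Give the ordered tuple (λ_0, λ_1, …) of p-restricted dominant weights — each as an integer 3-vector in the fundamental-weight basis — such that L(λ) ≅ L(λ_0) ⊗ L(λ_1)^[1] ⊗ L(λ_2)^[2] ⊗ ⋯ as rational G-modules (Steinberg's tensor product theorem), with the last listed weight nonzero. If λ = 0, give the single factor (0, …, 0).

((0, 0, 4), (1, 1, 0), (2, 4, 1), (3, 0, 4))

Converting to the ω-basis (c_i = row i of M dotted with v = (1052, 1476, -105)):
  c_1 = (-4)·(1052) + (3)·(1476) + (-2)·(-105) = 430
  c_2 = (0)·(1052) + (0)·(1476) + (-1)·(-105) = 105
  c_3 = (-1)·(1052) + (1)·(1476) + (-1)·(-105) = 529
Base-5 expansion of each c_i:
  c_1 = 430 = 0·5^0 + 1·5^1 + 2·5^2 + 3·5^3
  c_2 = 105 = 0·5^0 + 1·5^1 + 4·5^2
  c_3 = 529 = 4·5^0 + 0·5^1 + 1·5^2 + 4·5^3
p-restricted factor λ_0 = (0, 0, 4)
p-restricted factor λ_1 = (1, 1, 0)
p-restricted factor λ_2 = (2, 4, 1)
p-restricted factor λ_3 = (3, 0, 4)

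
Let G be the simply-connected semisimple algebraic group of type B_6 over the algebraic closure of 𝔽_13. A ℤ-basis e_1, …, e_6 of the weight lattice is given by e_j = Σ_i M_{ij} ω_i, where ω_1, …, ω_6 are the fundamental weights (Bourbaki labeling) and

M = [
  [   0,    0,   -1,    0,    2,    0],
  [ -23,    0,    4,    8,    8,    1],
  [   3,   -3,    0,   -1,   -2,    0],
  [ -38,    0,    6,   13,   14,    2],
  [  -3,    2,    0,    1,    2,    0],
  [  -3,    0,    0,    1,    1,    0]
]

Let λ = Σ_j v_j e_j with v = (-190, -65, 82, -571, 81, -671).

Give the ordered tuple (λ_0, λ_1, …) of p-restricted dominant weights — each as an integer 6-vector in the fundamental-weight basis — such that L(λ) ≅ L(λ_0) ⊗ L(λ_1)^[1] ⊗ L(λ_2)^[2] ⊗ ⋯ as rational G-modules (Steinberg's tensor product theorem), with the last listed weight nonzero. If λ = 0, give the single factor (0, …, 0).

((2, 3, 8, 3, 5, 2), (6, 8, 2, 6, 2, 6))

Converting to the ω-basis (c_i = row i of M dotted with v = (-190, -65, 82, -571, 81, -671)):
  c_1 = (0)·(-190) + (0)·(-65) + (-1)·(82) + (0)·(-571) + (2)·(81) + (0)·(-671) = 80
  c_2 = (-23)·(-190) + (0)·(-65) + (4)·(82) + (8)·(-571) + (8)·(81) + (1)·(-671) = 107
  c_3 = (3)·(-190) + (-3)·(-65) + (0)·(82) + (-1)·(-571) + (-2)·(81) + (0)·(-671) = 34
  c_4 = (-38)·(-190) + (0)·(-65) + (6)·(82) + (13)·(-571) + (14)·(81) + (2)·(-671) = 81
  c_5 = (-3)·(-190) + (2)·(-65) + (0)·(82) + (1)·(-571) + (2)·(81) + (0)·(-671) = 31
  c_6 = (-3)·(-190) + (0)·(-65) + (0)·(82) + (1)·(-571) + (1)·(81) + (0)·(-671) = 80
p = 13; digits c_i = Σ_j d_{ij}·13^j, 0 ≤ d_{ij} < 13:
  c_1 = 80 = 2·13^0 + 6·13^1
  c_2 = 107 = 3·13^0 + 8·13^1
  c_3 = 34 = 8·13^0 + 2·13^1
  c_4 = 81 = 3·13^0 + 6·13^1
  c_5 = 31 = 5·13^0 + 2·13^1
  c_6 = 80 = 2·13^0 + 6·13^1
λ_0 = (2, 3, 8, 3, 5, 2)
λ_1 = (6, 8, 2, 6, 2, 6)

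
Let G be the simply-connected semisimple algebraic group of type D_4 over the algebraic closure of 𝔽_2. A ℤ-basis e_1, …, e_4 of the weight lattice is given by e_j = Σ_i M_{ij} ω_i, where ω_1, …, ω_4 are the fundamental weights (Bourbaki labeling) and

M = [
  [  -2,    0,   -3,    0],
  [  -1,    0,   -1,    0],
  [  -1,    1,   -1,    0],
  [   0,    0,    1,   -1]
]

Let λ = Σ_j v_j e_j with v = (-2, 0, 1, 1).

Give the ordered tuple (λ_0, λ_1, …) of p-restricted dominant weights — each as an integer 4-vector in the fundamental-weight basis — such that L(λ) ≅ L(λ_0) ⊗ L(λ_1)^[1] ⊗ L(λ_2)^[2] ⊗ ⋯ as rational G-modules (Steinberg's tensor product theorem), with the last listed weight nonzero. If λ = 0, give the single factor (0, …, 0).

((1, 1, 1, 0),)

Converting to the ω-basis (c_i = row i of M dotted with v = (-2, 0, 1, 1)):
  c_1 = (-2)·(-2) + (0)·(0) + (-3)·(1) + (0)·(1) = 1
  c_2 = (-1)·(-2) + (0)·(0) + (-1)·(1) + (0)·(1) = 1
  c_3 = (-1)·(-2) + (1)·(0) + (-1)·(1) + (0)·(1) = 1
  c_4 = (0)·(-2) + (0)·(0) + (1)·(1) + (-1)·(1) = 0
Base-2 expansion of each c_i:
  c_1 = 1 = 1·2^0
  c_2 = 1 = 1·2^0
  c_3 = 1 = 1·2^0
  c_4 = 0
p-restricted factor λ_0 = (1, 1, 1, 0)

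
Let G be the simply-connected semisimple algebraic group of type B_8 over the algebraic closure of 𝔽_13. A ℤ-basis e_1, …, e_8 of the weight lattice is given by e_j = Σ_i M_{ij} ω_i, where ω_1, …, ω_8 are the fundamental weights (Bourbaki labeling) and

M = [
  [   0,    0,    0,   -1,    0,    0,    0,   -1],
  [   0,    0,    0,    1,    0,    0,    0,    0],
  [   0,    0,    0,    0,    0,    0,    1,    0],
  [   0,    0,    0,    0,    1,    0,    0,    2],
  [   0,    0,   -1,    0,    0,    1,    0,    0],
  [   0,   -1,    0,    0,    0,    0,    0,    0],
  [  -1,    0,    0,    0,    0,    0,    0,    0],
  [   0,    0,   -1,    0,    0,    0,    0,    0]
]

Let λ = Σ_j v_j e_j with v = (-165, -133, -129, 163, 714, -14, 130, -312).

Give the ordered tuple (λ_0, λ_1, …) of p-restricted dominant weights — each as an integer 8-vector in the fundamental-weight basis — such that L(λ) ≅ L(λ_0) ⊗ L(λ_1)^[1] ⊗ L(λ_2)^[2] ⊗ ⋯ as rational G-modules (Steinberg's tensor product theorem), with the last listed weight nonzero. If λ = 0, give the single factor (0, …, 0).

((6, 7, 0, 12, 11, 3, 9, 12), (11, 12, 10, 6, 8, 10, 12, 9))

Change of basis e → ω: c = M·v where v = (-165, -133, -129, 163, 714, -14, 130, -312):
  c_1 = (0)·(-165) + (0)·(-133) + (0)·(-129) + (-1)·(163) + (0)·(714) + (0)·(-14) + (0)·(130) + (-1)·(-312) = 149
  c_2 = (0)·(-165) + (0)·(-133) + (0)·(-129) + (1)·(163) + (0)·(714) + (0)·(-14) + (0)·(130) + (0)·(-312) = 163
  c_3 = (0)·(-165) + (0)·(-133) + (0)·(-129) + (0)·(163) + (0)·(714) + (0)·(-14) + (1)·(130) + (0)·(-312) = 130
  c_4 = (0)·(-165) + (0)·(-133) + (0)·(-129) + (0)·(163) + (1)·(714) + (0)·(-14) + (0)·(130) + (2)·(-312) = 90
  c_5 = (0)·(-165) + (0)·(-133) + (-1)·(-129) + (0)·(163) + (0)·(714) + (1)·(-14) + (0)·(130) + (0)·(-312) = 115
  c_6 = (0)·(-165) + (-1)·(-133) + (0)·(-129) + (0)·(163) + (0)·(714) + (0)·(-14) + (0)·(130) + (0)·(-312) = 133
  c_7 = (-1)·(-165) + (0)·(-133) + (0)·(-129) + (0)·(163) + (0)·(714) + (0)·(-14) + (0)·(130) + (0)·(-312) = 165
  c_8 = (0)·(-165) + (0)·(-133) + (-1)·(-129) + (0)·(163) + (0)·(714) + (0)·(-14) + (0)·(130) + (0)·(-312) = 129
p = 13; digits c_i = Σ_j d_{ij}·13^j, 0 ≤ d_{ij} < 13:
  c_1 = 149 = 6·13^0 + 11·13^1
  c_2 = 163 = 7·13^0 + 12·13^1
  c_3 = 130 = 0·13^0 + 10·13^1
  c_4 = 90 = 12·13^0 + 6·13^1
  c_5 = 115 = 11·13^0 + 8·13^1
  c_6 = 133 = 3·13^0 + 10·13^1
  c_7 = 165 = 9·13^0 + 12·13^1
  c_8 = 129 = 12·13^0 + 9·13^1
λ_0 = (6, 7, 0, 12, 11, 3, 9, 12)
λ_1 = (11, 12, 10, 6, 8, 10, 12, 9)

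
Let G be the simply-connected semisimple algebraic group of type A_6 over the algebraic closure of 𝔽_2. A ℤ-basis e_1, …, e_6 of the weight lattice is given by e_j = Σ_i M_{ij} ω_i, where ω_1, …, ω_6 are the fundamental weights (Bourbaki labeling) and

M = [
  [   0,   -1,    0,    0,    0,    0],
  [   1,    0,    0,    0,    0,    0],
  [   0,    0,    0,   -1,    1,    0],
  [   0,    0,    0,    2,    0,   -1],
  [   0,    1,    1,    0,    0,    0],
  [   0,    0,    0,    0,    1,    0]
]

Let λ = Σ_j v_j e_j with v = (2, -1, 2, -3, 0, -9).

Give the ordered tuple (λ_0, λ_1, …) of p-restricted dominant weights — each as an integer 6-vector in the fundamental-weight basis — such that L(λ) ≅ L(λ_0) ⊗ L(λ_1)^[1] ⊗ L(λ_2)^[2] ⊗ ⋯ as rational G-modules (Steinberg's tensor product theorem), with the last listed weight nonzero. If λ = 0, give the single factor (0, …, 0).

((1, 0, 1, 1, 1, 0), (0, 1, 1, 1, 0, 0))

In the fundamental-weight basis, λ has coordinates c = M·v (v = (2, -1, 2, -3, 0, -9)):
  c_1 = 0·2 + (-1)·(-1) + 0·2 + (0)·(-3) + 0·0 + (0)·(-9) = 1
  c_2 = 1·2 + (0)·(-1) + 0·2 + (0)·(-3) + 0·0 + (0)·(-9) = 2
  c_3 = 0·2 + (0)·(-1) + 0·2 + (-1)·(-3) + 1·0 + (0)·(-9) = 3
  c_4 = 0·2 + (0)·(-1) + 0·2 + (2)·(-3) + 0·0 + (-1)·(-9) = 3
  c_5 = 0·2 + (1)·(-1) + 1·2 + (0)·(-3) + 0·0 + (0)·(-9) = 1
  c_6 = 0·2 + (0)·(-1) + 0·2 + (0)·(-3) + 1·0 + (0)·(-9) = 0
Writing each c_i in base p = 2:
  c_1 = 1 = 1·2^0
  c_2 = 2 = 0·2^0 + 1·2^1
  c_3 = 3 = 1·2^0 + 1·2^1
  c_4 = 3 = 1·2^0 + 1·2^1
  c_5 = 1 = 1·2^0
  c_6 = 0
p-restricted factor λ_0 = (1, 0, 1, 1, 1, 0)
p-restricted factor λ_1 = (0, 1, 1, 1, 0, 0)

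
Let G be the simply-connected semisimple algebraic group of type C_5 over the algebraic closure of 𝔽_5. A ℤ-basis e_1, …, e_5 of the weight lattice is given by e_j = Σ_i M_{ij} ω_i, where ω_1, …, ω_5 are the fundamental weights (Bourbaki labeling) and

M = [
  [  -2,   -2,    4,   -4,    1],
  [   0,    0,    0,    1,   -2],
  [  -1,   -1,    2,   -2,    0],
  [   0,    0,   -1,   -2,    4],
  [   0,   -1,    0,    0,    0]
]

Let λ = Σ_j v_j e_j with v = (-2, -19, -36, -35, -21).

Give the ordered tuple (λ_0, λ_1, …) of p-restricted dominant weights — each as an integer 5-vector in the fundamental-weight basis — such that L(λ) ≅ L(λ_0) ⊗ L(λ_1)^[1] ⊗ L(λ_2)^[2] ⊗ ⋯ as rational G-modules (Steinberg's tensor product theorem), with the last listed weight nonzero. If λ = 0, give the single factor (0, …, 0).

Converting to the ω-basis (c_i = row i of M dotted with v = (-2, -19, -36, -35, -21)):
  c_1 = -2*-2 + -2*-19 + 4*-36 + -4*-35 + 1*-21 = 17
  c_2 = 0*-2 + 0*-19 + 0*-36 + 1*-35 + -2*-21 = 7
  c_3 = -1*-2 + -1*-19 + 2*-36 + -2*-35 + 0*-21 = 19
  c_4 = 0*-2 + 0*-19 + -1*-36 + -2*-35 + 4*-21 = 22
  c_5 = 0*-2 + -1*-19 + 0*-36 + 0*-35 + 0*-21 = 19
p = 5; digits c_i = Σ_j d_{ij}·5^j, 0 ≤ d_{ij} < 5:
  c_1 = 17 = 2·5^0 + 3·5^1
  c_2 = 7 = 2·5^0 + 1·5^1
  c_3 = 19 = 4·5^0 + 3·5^1
  c_4 = 22 = 2·5^0 + 4·5^1
  c_5 = 19 = 4·5^0 + 3·5^1
Factor λ_0 = (2, 2, 4, 2, 4)
Factor λ_1 = (3, 1, 3, 4, 3)

((2, 2, 4, 2, 4), (3, 1, 3, 4, 3))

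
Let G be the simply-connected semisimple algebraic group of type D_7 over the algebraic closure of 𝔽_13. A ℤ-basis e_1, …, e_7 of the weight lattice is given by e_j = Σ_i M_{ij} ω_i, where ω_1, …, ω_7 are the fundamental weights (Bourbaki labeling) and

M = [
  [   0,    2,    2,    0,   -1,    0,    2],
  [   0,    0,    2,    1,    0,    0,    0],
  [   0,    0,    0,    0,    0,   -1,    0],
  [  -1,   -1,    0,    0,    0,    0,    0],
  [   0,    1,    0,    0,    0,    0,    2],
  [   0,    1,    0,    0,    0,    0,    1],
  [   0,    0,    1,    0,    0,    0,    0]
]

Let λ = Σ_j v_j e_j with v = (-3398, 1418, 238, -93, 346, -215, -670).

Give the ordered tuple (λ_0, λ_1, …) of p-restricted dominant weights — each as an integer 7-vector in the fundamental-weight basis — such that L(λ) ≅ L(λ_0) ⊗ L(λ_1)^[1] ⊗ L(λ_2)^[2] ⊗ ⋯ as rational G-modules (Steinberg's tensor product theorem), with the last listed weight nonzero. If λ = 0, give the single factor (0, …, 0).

((1, 6, 7, 4, 0, 7, 4), (8, 3, 3, 9, 6, 5, 5), (9, 2, 1, 11, 0, 4, 1))

Converting to the ω-basis (c_i = row i of M dotted with v = (-3398, 1418, 238, -93, 346, -215, -670)):
  c_1 = (0)·(-3398) + (2)·(1418) + (2)·(238) + (0)·(-93) + (-1)·(346) + (0)·(-215) + (2)·(-670) = 1626
  c_2 = (0)·(-3398) + (0)·(1418) + (2)·(238) + (1)·(-93) + (0)·(346) + (0)·(-215) + (0)·(-670) = 383
  c_3 = (0)·(-3398) + (0)·(1418) + (0)·(238) + (0)·(-93) + (0)·(346) + (-1)·(-215) + (0)·(-670) = 215
  c_4 = (-1)·(-3398) + (-1)·(1418) + (0)·(238) + (0)·(-93) + (0)·(346) + (0)·(-215) + (0)·(-670) = 1980
  c_5 = (0)·(-3398) + (1)·(1418) + (0)·(238) + (0)·(-93) + (0)·(346) + (0)·(-215) + (2)·(-670) = 78
  c_6 = (0)·(-3398) + (1)·(1418) + (0)·(238) + (0)·(-93) + (0)·(346) + (0)·(-215) + (1)·(-670) = 748
  c_7 = (0)·(-3398) + (0)·(1418) + (1)·(238) + (0)·(-93) + (0)·(346) + (0)·(-215) + (0)·(-670) = 238
Expand coordinatewise in base 13:
  c_1 = 1626 = 1·13^0 + 8·13^1 + 9·13^2
  c_2 = 383 = 6·13^0 + 3·13^1 + 2·13^2
  c_3 = 215 = 7·13^0 + 3·13^1 + 1·13^2
  c_4 = 1980 = 4·13^0 + 9·13^1 + 11·13^2
  c_5 = 78 = 0·13^0 + 6·13^1
  c_6 = 748 = 7·13^0 + 5·13^1 + 4·13^2
  c_7 = 238 = 4·13^0 + 5·13^1 + 1·13^2
λ_0 = (1, 6, 7, 4, 0, 7, 4)
λ_1 = (8, 3, 3, 9, 6, 5, 5)
λ_2 = (9, 2, 1, 11, 0, 4, 1)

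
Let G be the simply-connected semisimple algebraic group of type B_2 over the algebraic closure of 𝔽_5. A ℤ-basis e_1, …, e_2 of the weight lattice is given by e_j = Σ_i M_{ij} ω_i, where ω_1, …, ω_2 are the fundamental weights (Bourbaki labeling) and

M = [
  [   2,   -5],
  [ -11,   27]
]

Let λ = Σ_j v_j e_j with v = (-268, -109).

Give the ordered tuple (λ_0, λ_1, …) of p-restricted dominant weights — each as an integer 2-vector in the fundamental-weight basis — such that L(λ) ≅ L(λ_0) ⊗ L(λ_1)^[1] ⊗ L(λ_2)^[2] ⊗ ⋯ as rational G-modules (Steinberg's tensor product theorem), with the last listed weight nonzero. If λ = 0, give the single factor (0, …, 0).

((4, 0), (1, 1))

Change of basis e → ω: c = M·v where v = (-268, -109):
  c_1 = (2)·(-268) + (-5)·(-109) = 9
  c_2 = (-11)·(-268) + (27)·(-109) = 5
Writing each c_i in base p = 5:
  c_1 = 9 = 4·5^0 + 1·5^1
  c_2 = 5 = 0·5^0 + 1·5^1
Factor λ_0 = (4, 0)
Factor λ_1 = (1, 1)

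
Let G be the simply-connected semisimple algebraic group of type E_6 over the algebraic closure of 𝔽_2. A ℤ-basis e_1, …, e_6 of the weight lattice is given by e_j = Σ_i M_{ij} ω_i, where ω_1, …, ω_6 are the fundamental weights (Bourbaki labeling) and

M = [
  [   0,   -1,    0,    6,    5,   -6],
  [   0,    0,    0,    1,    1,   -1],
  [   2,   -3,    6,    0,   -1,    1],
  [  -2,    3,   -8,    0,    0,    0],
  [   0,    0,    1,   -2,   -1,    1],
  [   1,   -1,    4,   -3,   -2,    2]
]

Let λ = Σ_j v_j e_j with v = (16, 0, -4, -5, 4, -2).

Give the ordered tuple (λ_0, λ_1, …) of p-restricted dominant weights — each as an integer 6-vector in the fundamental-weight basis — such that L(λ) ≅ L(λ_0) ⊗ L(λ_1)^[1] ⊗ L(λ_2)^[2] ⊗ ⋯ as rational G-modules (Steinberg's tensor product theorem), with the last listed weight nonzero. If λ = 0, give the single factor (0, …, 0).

ω-coordinates c = M·v, v = (16, 0, -4, -5, 4, -2):
  c_1 = 0·16 + (-1)·(0) + (0)·(-4) + (6)·(-5) + 5·4 + (-6)·(-2) = 2
  c_2 = 0·16 + 0·0 + (0)·(-4) + (1)·(-5) + 1·4 + (-1)·(-2) = 1
  c_3 = 2·16 + (-3)·(0) + (6)·(-4) + (0)·(-5) + (-1)·(4) + (1)·(-2) = 2
  c_4 = (-2)·(16) + 3·0 + (-8)·(-4) + (0)·(-5) + 0·4 + (0)·(-2) = 0
  c_5 = 0·16 + 0·0 + (1)·(-4) + (-2)·(-5) + (-1)·(4) + (1)·(-2) = 0
  c_6 = 1·16 + (-1)·(0) + (4)·(-4) + (-3)·(-5) + (-2)·(4) + (2)·(-2) = 3
Base-2 expansion of each c_i:
  c_1 = 2 = 0·2^0 + 1·2^1
  c_2 = 1 = 1·2^0
  c_3 = 2 = 0·2^0 + 1·2^1
  c_4 = 0
  c_5 = 0
  c_6 = 3 = 1·2^0 + 1·2^1
Factor λ_0 = (0, 1, 0, 0, 0, 1)
Factor λ_1 = (1, 0, 1, 0, 0, 1)

((0, 1, 0, 0, 0, 1), (1, 0, 1, 0, 0, 1))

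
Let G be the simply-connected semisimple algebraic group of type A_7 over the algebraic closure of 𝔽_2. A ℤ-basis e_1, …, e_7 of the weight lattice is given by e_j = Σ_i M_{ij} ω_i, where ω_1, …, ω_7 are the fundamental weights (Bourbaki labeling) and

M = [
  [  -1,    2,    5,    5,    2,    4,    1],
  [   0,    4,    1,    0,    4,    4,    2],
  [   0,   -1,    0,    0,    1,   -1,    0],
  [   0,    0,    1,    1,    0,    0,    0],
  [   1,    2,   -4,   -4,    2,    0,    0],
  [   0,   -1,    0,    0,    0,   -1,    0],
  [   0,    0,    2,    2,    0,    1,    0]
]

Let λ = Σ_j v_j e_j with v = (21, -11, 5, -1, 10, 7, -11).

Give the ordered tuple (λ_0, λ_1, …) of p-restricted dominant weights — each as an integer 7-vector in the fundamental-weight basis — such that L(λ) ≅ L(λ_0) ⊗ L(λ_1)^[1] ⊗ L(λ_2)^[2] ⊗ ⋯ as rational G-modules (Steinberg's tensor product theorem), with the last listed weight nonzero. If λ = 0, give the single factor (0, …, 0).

((0, 1, 0, 0, 1, 0, 1), (1, 1, 1, 0, 1, 0, 1), (1, 1, 1, 1, 0, 1, 1), (1, 0, 1, 0, 0, 0, 1))

ω-coordinates c = M·v, v = (21, -11, 5, -1, 10, 7, -11):
  c_1 = (-1)·(21) + (2)·(-11) + 5·5 + (5)·(-1) + 2·10 + 4·7 + (1)·(-11) = 14
  c_2 = 0·21 + (4)·(-11) + 1·5 + (0)·(-1) + 4·10 + 4·7 + (2)·(-11) = 7
  c_3 = 0·21 + (-1)·(-11) + 0·5 + (0)·(-1) + 1·10 + (-1)·(7) + (0)·(-11) = 14
  c_4 = 0·21 + (0)·(-11) + 1·5 + (1)·(-1) + 0·10 + 0·7 + (0)·(-11) = 4
  c_5 = 1·21 + (2)·(-11) + (-4)·(5) + (-4)·(-1) + 2·10 + 0·7 + (0)·(-11) = 3
  c_6 = 0·21 + (-1)·(-11) + 0·5 + (0)·(-1) + 0·10 + (-1)·(7) + (0)·(-11) = 4
  c_7 = 0·21 + (0)·(-11) + 2·5 + (2)·(-1) + 0·10 + 1·7 + (0)·(-11) = 15
Expand coordinatewise in base 2:
  c_1 = 14 = 0·2^0 + 1·2^1 + 1·2^2 + 1·2^3
  c_2 = 7 = 1·2^0 + 1·2^1 + 1·2^2
  c_3 = 14 = 0·2^0 + 1·2^1 + 1·2^2 + 1·2^3
  c_4 = 4 = 0·2^0 + 0·2^1 + 1·2^2
  c_5 = 3 = 1·2^0 + 1·2^1
  c_6 = 4 = 0·2^0 + 0·2^1 + 1·2^2
  c_7 = 15 = 1·2^0 + 1·2^1 + 1·2^2 + 1·2^3
λ_0 = (0, 1, 0, 0, 1, 0, 1)
λ_1 = (1, 1, 1, 0, 1, 0, 1)
λ_2 = (1, 1, 1, 1, 0, 1, 1)
λ_3 = (1, 0, 1, 0, 0, 0, 1)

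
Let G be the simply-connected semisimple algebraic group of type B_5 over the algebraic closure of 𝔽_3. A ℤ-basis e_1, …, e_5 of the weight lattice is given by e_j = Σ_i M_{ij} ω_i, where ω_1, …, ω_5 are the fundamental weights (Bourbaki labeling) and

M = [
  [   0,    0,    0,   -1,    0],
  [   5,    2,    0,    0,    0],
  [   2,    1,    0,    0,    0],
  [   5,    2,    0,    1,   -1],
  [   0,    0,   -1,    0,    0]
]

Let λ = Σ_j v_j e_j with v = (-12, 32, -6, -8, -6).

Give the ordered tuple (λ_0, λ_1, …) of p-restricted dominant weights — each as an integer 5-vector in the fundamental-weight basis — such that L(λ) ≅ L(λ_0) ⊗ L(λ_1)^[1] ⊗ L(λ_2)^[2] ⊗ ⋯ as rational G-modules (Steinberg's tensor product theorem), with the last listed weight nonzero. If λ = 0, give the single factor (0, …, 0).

((2, 1, 2, 2, 0), (2, 1, 2, 0, 2))

ω-coordinates c = M·v, v = (-12, 32, -6, -8, -6):
  c_1 = (0)·(-12) + (0)·(32) + (0)·(-6) + (-1)·(-8) + (0)·(-6) = 8
  c_2 = (5)·(-12) + (2)·(32) + (0)·(-6) + (0)·(-8) + (0)·(-6) = 4
  c_3 = (2)·(-12) + (1)·(32) + (0)·(-6) + (0)·(-8) + (0)·(-6) = 8
  c_4 = (5)·(-12) + (2)·(32) + (0)·(-6) + (1)·(-8) + (-1)·(-6) = 2
  c_5 = (0)·(-12) + (0)·(32) + (-1)·(-6) + (0)·(-8) + (0)·(-6) = 6
Writing each c_i in base p = 3:
  c_1 = 8 = 2·3^0 + 2·3^1
  c_2 = 4 = 1·3^0 + 1·3^1
  c_3 = 8 = 2·3^0 + 2·3^1
  c_4 = 2 = 2·3^0
  c_5 = 6 = 0·3^0 + 2·3^1
λ_0 = (2, 1, 2, 2, 0)
λ_1 = (2, 1, 2, 0, 2)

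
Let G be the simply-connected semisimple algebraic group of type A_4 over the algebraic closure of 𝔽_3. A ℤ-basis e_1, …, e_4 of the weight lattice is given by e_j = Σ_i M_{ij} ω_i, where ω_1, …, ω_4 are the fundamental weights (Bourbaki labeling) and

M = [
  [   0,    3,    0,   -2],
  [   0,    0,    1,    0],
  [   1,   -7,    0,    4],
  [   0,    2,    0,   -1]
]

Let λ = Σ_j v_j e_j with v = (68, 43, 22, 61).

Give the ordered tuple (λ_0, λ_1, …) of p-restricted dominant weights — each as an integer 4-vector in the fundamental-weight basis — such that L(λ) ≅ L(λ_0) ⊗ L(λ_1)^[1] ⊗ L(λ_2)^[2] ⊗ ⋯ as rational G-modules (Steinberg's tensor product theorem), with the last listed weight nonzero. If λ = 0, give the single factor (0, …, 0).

In the fundamental-weight basis, λ has coordinates c = M·v (v = (68, 43, 22, 61)):
  c_1 = 0·68 + 3·43 + 0·22 + (-2)·(61) = 7
  c_2 = 0·68 + 0·43 + 1·22 + 0·61 = 22
  c_3 = 1·68 + (-7)·(43) + 0·22 + 4·61 = 11
  c_4 = 0·68 + 2·43 + 0·22 + (-1)·(61) = 25
Expand coordinatewise in base 3:
  c_1 = 7 = 1·3^0 + 2·3^1
  c_2 = 22 = 1·3^0 + 1·3^1 + 2·3^2
  c_3 = 11 = 2·3^0 + 0·3^1 + 1·3^2
  c_4 = 25 = 1·3^0 + 2·3^1 + 2·3^2
p-restricted factor λ_0 = (1, 1, 2, 1)
p-restricted factor λ_1 = (2, 1, 0, 2)
p-restricted factor λ_2 = (0, 2, 1, 2)

((1, 1, 2, 1), (2, 1, 0, 2), (0, 2, 1, 2))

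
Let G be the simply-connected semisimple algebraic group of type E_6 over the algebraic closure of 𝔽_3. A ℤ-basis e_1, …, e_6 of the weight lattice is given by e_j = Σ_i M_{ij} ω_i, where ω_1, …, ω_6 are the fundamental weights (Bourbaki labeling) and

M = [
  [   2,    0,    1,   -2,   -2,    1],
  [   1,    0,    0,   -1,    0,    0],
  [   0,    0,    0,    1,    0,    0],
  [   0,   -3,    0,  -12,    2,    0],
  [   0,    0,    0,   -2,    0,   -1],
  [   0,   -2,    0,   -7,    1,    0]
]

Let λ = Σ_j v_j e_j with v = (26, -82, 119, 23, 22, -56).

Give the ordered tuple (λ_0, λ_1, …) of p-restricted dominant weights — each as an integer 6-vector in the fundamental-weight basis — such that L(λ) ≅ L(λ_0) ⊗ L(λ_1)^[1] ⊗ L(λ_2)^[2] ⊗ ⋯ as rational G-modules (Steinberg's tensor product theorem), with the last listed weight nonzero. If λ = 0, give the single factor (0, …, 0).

((1, 0, 2, 2, 1, 1), (2, 1, 1, 1, 0, 2), (2, 0, 2, 1, 1, 2))

In the fundamental-weight basis, λ has coordinates c = M·v (v = (26, -82, 119, 23, 22, -56)):
  c_1 = (2)·(26) + (0)·(-82) + (1)·(119) + (-2)·(23) + (-2)·(22) + (1)·(-56) = 25
  c_2 = (1)·(26) + (0)·(-82) + (0)·(119) + (-1)·(23) + (0)·(22) + (0)·(-56) = 3
  c_3 = (0)·(26) + (0)·(-82) + (0)·(119) + (1)·(23) + (0)·(22) + (0)·(-56) = 23
  c_4 = (0)·(26) + (-3)·(-82) + (0)·(119) + (-12)·(23) + (2)·(22) + (0)·(-56) = 14
  c_5 = (0)·(26) + (0)·(-82) + (0)·(119) + (-2)·(23) + (0)·(22) + (-1)·(-56) = 10
  c_6 = (0)·(26) + (-2)·(-82) + (0)·(119) + (-7)·(23) + (1)·(22) + (0)·(-56) = 25
Expand coordinatewise in base 3:
  c_1 = 25 = 1·3^0 + 2·3^1 + 2·3^2
  c_2 = 3 = 0·3^0 + 1·3^1
  c_3 = 23 = 2·3^0 + 1·3^1 + 2·3^2
  c_4 = 14 = 2·3^0 + 1·3^1 + 1·3^2
  c_5 = 10 = 1·3^0 + 0·3^1 + 1·3^2
  c_6 = 25 = 1·3^0 + 2·3^1 + 2·3^2
λ_0 = (1, 0, 2, 2, 1, 1)
λ_1 = (2, 1, 1, 1, 0, 2)
λ_2 = (2, 0, 2, 1, 1, 2)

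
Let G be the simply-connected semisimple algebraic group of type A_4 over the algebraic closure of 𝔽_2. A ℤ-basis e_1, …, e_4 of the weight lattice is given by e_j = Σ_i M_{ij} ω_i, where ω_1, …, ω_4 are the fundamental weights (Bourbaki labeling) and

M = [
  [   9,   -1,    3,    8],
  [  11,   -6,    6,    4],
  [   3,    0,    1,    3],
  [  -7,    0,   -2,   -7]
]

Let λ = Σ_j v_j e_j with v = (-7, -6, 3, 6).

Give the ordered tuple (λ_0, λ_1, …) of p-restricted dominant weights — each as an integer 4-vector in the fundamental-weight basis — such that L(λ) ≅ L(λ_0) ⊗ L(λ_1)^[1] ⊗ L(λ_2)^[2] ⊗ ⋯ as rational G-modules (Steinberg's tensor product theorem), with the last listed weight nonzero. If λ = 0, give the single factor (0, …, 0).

((0, 1, 0, 1),)

Converting to the ω-basis (c_i = row i of M dotted with v = (-7, -6, 3, 6)):
  c_1 = 9*-7 + -1*-6 + 3*3 + 8*6 = 0
  c_2 = 11*-7 + -6*-6 + 6*3 + 4*6 = 1
  c_3 = 3*-7 + 0*-6 + 1*3 + 3*6 = 0
  c_4 = -7*-7 + 0*-6 + -2*3 + -7*6 = 1
Writing each c_i in base p = 2:
  c_1 = 0
  c_2 = 1 = 1·2^0
  c_3 = 0
  c_4 = 1 = 1·2^0
λ_0 = (0, 1, 0, 1)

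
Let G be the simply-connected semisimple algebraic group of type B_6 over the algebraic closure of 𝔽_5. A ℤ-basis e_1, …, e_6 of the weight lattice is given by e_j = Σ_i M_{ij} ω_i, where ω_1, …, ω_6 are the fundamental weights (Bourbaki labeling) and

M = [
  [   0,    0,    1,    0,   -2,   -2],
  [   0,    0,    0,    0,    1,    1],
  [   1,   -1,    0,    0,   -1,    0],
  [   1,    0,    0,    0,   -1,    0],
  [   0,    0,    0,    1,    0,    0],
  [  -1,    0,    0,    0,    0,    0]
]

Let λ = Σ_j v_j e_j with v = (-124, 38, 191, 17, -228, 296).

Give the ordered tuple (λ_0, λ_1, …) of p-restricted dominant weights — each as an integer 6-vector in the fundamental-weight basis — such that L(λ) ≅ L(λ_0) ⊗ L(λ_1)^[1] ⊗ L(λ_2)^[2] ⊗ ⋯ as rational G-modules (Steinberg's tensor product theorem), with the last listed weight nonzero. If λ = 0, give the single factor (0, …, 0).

ω-coordinates c = M·v, v = (-124, 38, 191, 17, -228, 296):
  c_1 = (0)·(-124) + 0·38 + 1·191 + 0·17 + (-2)·(-228) + (-2)·(296) = 55
  c_2 = (0)·(-124) + 0·38 + 0·191 + 0·17 + (1)·(-228) + 1·296 = 68
  c_3 = (1)·(-124) + (-1)·(38) + 0·191 + 0·17 + (-1)·(-228) + 0·296 = 66
  c_4 = (1)·(-124) + 0·38 + 0·191 + 0·17 + (-1)·(-228) + 0·296 = 104
  c_5 = (0)·(-124) + 0·38 + 0·191 + 1·17 + (0)·(-228) + 0·296 = 17
  c_6 = (-1)·(-124) + 0·38 + 0·191 + 0·17 + (0)·(-228) + 0·296 = 124
Expand coordinatewise in base 5:
  c_1 = 55 = 0·5^0 + 1·5^1 + 2·5^2
  c_2 = 68 = 3·5^0 + 3·5^1 + 2·5^2
  c_3 = 66 = 1·5^0 + 3·5^1 + 2·5^2
  c_4 = 104 = 4·5^0 + 0·5^1 + 4·5^2
  c_5 = 17 = 2·5^0 + 3·5^1
  c_6 = 124 = 4·5^0 + 4·5^1 + 4·5^2
p-restricted factor λ_0 = (0, 3, 1, 4, 2, 4)
p-restricted factor λ_1 = (1, 3, 3, 0, 3, 4)
p-restricted factor λ_2 = (2, 2, 2, 4, 0, 4)

((0, 3, 1, 4, 2, 4), (1, 3, 3, 0, 3, 4), (2, 2, 2, 4, 0, 4))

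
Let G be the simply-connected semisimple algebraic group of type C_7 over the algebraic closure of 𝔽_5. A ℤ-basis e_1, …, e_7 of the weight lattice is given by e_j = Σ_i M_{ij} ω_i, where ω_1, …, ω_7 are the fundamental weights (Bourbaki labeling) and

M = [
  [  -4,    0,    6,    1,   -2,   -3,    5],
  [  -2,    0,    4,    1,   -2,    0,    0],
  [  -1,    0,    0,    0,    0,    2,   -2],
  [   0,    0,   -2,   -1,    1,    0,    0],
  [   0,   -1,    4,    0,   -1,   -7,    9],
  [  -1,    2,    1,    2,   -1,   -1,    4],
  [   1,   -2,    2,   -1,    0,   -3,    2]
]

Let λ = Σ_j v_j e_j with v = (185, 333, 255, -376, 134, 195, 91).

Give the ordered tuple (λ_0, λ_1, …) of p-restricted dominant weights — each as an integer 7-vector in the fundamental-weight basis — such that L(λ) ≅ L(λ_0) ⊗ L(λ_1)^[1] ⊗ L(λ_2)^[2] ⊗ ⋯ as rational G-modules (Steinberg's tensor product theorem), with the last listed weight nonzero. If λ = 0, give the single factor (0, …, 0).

((1, 1, 3, 0, 2, 4, 2), (3, 1, 4, 0, 1, 3, 0))

Change of basis e → ω: c = M·v where v = (185, 333, 255, -376, 134, 195, 91):
  c_1 = (-4)·(185) + (0)·(333) + (6)·(255) + (1)·(-376) + (-2)·(134) + (-3)·(195) + (5)·(91) = 16
  c_2 = (-2)·(185) + (0)·(333) + (4)·(255) + (1)·(-376) + (-2)·(134) + (0)·(195) + (0)·(91) = 6
  c_3 = (-1)·(185) + (0)·(333) + (0)·(255) + (0)·(-376) + (0)·(134) + (2)·(195) + (-2)·(91) = 23
  c_4 = (0)·(185) + (0)·(333) + (-2)·(255) + (-1)·(-376) + (1)·(134) + (0)·(195) + (0)·(91) = 0
  c_5 = (0)·(185) + (-1)·(333) + (4)·(255) + (0)·(-376) + (-1)·(134) + (-7)·(195) + (9)·(91) = 7
  c_6 = (-1)·(185) + (2)·(333) + (1)·(255) + (2)·(-376) + (-1)·(134) + (-1)·(195) + (4)·(91) = 19
  c_7 = (1)·(185) + (-2)·(333) + (2)·(255) + (-1)·(-376) + (0)·(134) + (-3)·(195) + (2)·(91) = 2
Writing each c_i in base p = 5:
  c_1 = 16 = 1·5^0 + 3·5^1
  c_2 = 6 = 1·5^0 + 1·5^1
  c_3 = 23 = 3·5^0 + 4·5^1
  c_4 = 0
  c_5 = 7 = 2·5^0 + 1·5^1
  c_6 = 19 = 4·5^0 + 3·5^1
  c_7 = 2 = 2·5^0
p-restricted factor λ_0 = (1, 1, 3, 0, 2, 4, 2)
p-restricted factor λ_1 = (3, 1, 4, 0, 1, 3, 0)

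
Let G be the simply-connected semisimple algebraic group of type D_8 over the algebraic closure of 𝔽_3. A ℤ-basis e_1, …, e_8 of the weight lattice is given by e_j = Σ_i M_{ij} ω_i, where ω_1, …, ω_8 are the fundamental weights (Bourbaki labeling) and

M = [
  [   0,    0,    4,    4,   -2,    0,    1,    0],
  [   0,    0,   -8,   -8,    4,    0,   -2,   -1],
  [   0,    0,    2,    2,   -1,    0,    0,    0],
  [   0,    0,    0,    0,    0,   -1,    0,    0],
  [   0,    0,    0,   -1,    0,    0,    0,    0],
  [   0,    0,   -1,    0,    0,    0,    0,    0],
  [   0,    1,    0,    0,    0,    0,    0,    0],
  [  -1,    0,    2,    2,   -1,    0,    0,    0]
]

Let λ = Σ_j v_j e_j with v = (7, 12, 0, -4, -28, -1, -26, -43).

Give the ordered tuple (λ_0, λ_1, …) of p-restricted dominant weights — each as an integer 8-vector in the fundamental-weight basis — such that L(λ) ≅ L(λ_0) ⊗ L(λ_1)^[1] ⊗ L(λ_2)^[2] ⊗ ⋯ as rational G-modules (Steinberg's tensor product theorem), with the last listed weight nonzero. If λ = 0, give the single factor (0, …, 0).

((2, 0, 2, 1, 1, 0, 0, 1), (1, 2, 0, 0, 1, 0, 1, 1), (1, 1, 2, 0, 0, 0, 1, 1))

Change of basis e → ω: c = M·v where v = (7, 12, 0, -4, -28, -1, -26, -43):
  c_1 = (0)·(7) + (0)·(12) + (4)·(0) + (4)·(-4) + (-2)·(-28) + (0)·(-1) + (1)·(-26) + (0)·(-43) = 14
  c_2 = (0)·(7) + (0)·(12) + (-8)·(0) + (-8)·(-4) + (4)·(-28) + (0)·(-1) + (-2)·(-26) + (-1)·(-43) = 15
  c_3 = (0)·(7) + (0)·(12) + (2)·(0) + (2)·(-4) + (-1)·(-28) + (0)·(-1) + (0)·(-26) + (0)·(-43) = 20
  c_4 = (0)·(7) + (0)·(12) + (0)·(0) + (0)·(-4) + (0)·(-28) + (-1)·(-1) + (0)·(-26) + (0)·(-43) = 1
  c_5 = (0)·(7) + (0)·(12) + (0)·(0) + (-1)·(-4) + (0)·(-28) + (0)·(-1) + (0)·(-26) + (0)·(-43) = 4
  c_6 = (0)·(7) + (0)·(12) + (-1)·(0) + (0)·(-4) + (0)·(-28) + (0)·(-1) + (0)·(-26) + (0)·(-43) = 0
  c_7 = (0)·(7) + (1)·(12) + (0)·(0) + (0)·(-4) + (0)·(-28) + (0)·(-1) + (0)·(-26) + (0)·(-43) = 12
  c_8 = (-1)·(7) + (0)·(12) + (2)·(0) + (2)·(-4) + (-1)·(-28) + (0)·(-1) + (0)·(-26) + (0)·(-43) = 13
p = 3; digits c_i = Σ_j d_{ij}·3^j, 0 ≤ d_{ij} < 3:
  c_1 = 14 = 2·3^0 + 1·3^1 + 1·3^2
  c_2 = 15 = 0·3^0 + 2·3^1 + 1·3^2
  c_3 = 20 = 2·3^0 + 0·3^1 + 2·3^2
  c_4 = 1 = 1·3^0
  c_5 = 4 = 1·3^0 + 1·3^1
  c_6 = 0
  c_7 = 12 = 0·3^0 + 1·3^1 + 1·3^2
  c_8 = 13 = 1·3^0 + 1·3^1 + 1·3^2
Factor λ_0 = (2, 0, 2, 1, 1, 0, 0, 1)
Factor λ_1 = (1, 2, 0, 0, 1, 0, 1, 1)
Factor λ_2 = (1, 1, 2, 0, 0, 0, 1, 1)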